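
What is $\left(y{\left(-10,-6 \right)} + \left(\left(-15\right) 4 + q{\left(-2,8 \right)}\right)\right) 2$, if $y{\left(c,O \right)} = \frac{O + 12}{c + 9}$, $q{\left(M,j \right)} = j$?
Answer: $-116$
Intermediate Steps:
$y{\left(c,O \right)} = \frac{12 + O}{9 + c}$
$\left(y{\left(-10,-6 \right)} + \left(\left(-15\right) 4 + q{\left(-2,8 \right)}\right)\right) 2 = \left(\frac{12 - 6}{9 - 10} + \left(\left(-15\right) 4 + 8\right)\right) 2 = \left(\frac{1}{-1} \cdot 6 + \left(-60 + 8\right)\right) 2 = \left(\left(-1\right) 6 - 52\right) 2 = \left(-6 - 52\right) 2 = \left(-58\right) 2 = -116$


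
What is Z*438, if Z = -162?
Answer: -70956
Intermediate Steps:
Z*438 = -162*438 = -70956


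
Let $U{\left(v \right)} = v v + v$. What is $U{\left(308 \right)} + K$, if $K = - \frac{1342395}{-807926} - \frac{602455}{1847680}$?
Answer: $\frac{14207368084534423}{149278871168} \approx 95173.0$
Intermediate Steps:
$U{\left(v \right)} = v + v^{2}$ ($U{\left(v \right)} = v^{2} + v = v + v^{2}$)
$K = \frac{199357733527}{149278871168}$ ($K = \left(-1342395\right) \left(- \frac{1}{807926}\right) - \frac{120491}{369536} = \frac{1342395}{807926} - \frac{120491}{369536} = \frac{199357733527}{149278871168} \approx 1.3355$)
$U{\left(308 \right)} + K = 308 \left(1 + 308\right) + \frac{199357733527}{149278871168} = 308 \cdot 309 + \frac{199357733527}{149278871168} = 95172 + \frac{199357733527}{149278871168} = \frac{14207368084534423}{149278871168}$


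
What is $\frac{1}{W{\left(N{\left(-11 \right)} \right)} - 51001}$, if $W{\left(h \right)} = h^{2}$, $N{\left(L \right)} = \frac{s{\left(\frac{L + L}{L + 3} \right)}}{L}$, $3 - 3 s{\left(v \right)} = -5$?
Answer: $- \frac{1089}{55540025} \approx -1.9607 \cdot 10^{-5}$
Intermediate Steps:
$s{\left(v \right)} = \frac{8}{3}$ ($s{\left(v \right)} = 1 - - \frac{5}{3} = 1 + \frac{5}{3} = \frac{8}{3}$)
$N{\left(L \right)} = \frac{8}{3 L}$
$\frac{1}{W{\left(N{\left(-11 \right)} \right)} - 51001} = \frac{1}{\left(\frac{8}{3 \left(-11\right)}\right)^{2} - 51001} = \frac{1}{\left(\frac{8}{3} \left(- \frac{1}{11}\right)\right)^{2} - 51001} = \frac{1}{\left(- \frac{8}{33}\right)^{2} - 51001} = \frac{1}{\frac{64}{1089} - 51001} = \frac{1}{- \frac{55540025}{1089}} = - \frac{1089}{55540025}$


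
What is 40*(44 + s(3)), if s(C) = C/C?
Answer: 1800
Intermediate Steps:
s(C) = 1
40*(44 + s(3)) = 40*(44 + 1) = 40*45 = 1800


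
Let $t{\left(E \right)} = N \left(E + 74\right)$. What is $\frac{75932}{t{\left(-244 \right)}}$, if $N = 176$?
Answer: $- \frac{18983}{7480} \approx -2.5378$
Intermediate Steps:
$t{\left(E \right)} = 13024 + 176 E$ ($t{\left(E \right)} = 176 \left(E + 74\right) = 176 \left(74 + E\right) = 13024 + 176 E$)
$\frac{75932}{t{\left(-244 \right)}} = \frac{75932}{13024 + 176 \left(-244\right)} = \frac{75932}{13024 - 42944} = \frac{75932}{-29920} = 75932 \left(- \frac{1}{29920}\right) = - \frac{18983}{7480}$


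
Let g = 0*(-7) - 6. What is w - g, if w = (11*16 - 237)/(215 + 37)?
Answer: 1451/252 ≈ 5.7579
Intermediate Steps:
w = -61/252 (w = (176 - 237)/252 = -61*1/252 = -61/252 ≈ -0.24206)
g = -6 (g = 0 - 6 = -6)
w - g = -61/252 - 1*(-6) = -61/252 + 6 = 1451/252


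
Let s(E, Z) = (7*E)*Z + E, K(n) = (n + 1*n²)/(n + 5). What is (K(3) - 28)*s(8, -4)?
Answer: 5724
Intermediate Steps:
K(n) = (n + n²)/(5 + n)
s(E, Z) = E + 7*E*Z (s(E, Z) = 7*E*Z + E = E + 7*E*Z)
(K(3) - 28)*s(8, -4) = (3*(1 + 3)/(5 + 3) - 28)*(8*(1 + 7*(-4))) = (3*4/8 - 28)*(8*(1 - 28)) = (3*(⅛)*4 - 28)*(8*(-27)) = (3/2 - 28)*(-216) = -53/2*(-216) = 5724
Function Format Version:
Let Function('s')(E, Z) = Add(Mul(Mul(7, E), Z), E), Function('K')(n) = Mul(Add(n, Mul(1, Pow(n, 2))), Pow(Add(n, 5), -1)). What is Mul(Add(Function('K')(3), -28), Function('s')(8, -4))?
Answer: 5724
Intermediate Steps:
Function('K')(n) = Mul(Pow(Add(5, n), -1), Add(n, Pow(n, 2))) (Function('K')(n) = Mul(Add(n, Pow(n, 2)), Pow(Add(5, n), -1)) = Mul(Pow(Add(5, n), -1), Add(n, Pow(n, 2))))
Function('s')(E, Z) = Add(E, Mul(7, E, Z)) (Function('s')(E, Z) = Add(Mul(7, E, Z), E) = Add(E, Mul(7, E, Z)))
Mul(Add(Function('K')(3), -28), Function('s')(8, -4)) = Mul(Add(Mul(3, Pow(Add(5, 3), -1), Add(1, 3)), -28), Mul(8, Add(1, Mul(7, -4)))) = Mul(Add(Mul(3, Pow(8, -1), 4), -28), Mul(8, Add(1, -28))) = Mul(Add(Mul(3, Rational(1, 8), 4), -28), Mul(8, -27)) = Mul(Add(Rational(3, 2), -28), -216) = Mul(Rational(-53, 2), -216) = 5724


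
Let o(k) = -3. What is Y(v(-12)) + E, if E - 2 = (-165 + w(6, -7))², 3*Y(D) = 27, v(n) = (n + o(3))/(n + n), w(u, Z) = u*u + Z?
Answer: 18507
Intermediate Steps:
w(u, Z) = Z + u² (w(u, Z) = u² + Z = Z + u²)
v(n) = (-3 + n)/(2*n) (v(n) = (n - 3)/(n + n) = (-3 + n)/((2*n)) = (-3 + n)*(1/(2*n)) = (-3 + n)/(2*n))
Y(D) = 9 (Y(D) = (⅓)*27 = 9)
E = 18498 (E = 2 + (-165 + (-7 + 6²))² = 2 + (-165 + (-7 + 36))² = 2 + (-165 + 29)² = 2 + (-136)² = 2 + 18496 = 18498)
Y(v(-12)) + E = 9 + 18498 = 18507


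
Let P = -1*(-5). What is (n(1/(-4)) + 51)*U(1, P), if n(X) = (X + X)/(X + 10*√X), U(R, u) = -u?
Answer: -102265/401 - 200*I/401 ≈ -255.02 - 0.49875*I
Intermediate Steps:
P = 5
n(X) = 2*X/(X + 10*√X) (n(X) = (2*X)/(X + 10*√X) = 2*X/(X + 10*√X))
(n(1/(-4)) + 51)*U(1, P) = (2/(-4*(1/(-4) + 10*√(1/(-4)))) + 51)*(-1*5) = (2*(-¼)/(-¼ + 10*√(-¼)) + 51)*(-5) = (2*(-¼)/(-¼ + 10*(I/2)) + 51)*(-5) = (2*(-¼)/(-¼ + 5*I) + 51)*(-5) = (2*(-¼)*(16*(-¼ - 5*I)/401) + 51)*(-5) = ((2/401 + 40*I/401) + 51)*(-5) = (20453/401 + 40*I/401)*(-5) = -102265/401 - 200*I/401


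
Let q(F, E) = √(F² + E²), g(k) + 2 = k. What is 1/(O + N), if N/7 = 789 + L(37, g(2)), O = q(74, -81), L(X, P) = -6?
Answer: 5481/30029324 - √12037/30029324 ≈ 0.00017887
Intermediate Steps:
g(k) = -2 + k
q(F, E) = √(E² + F²)
O = √12037 (O = √((-81)² + 74²) = √(6561 + 5476) = √12037 ≈ 109.71)
N = 5481 (N = 7*(789 - 6) = 7*783 = 5481)
1/(O + N) = 1/(√12037 + 5481) = 1/(5481 + √12037)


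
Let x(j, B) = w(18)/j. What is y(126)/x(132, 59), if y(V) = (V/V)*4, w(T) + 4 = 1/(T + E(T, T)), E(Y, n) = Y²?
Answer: -180576/1367 ≈ -132.10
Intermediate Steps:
w(T) = -4 + 1/(T + T²)
y(V) = 4 (y(V) = 1*4 = 4)
x(j, B) = -1367/(342*j) (x(j, B) = ((1 - 4*18 - 4*18²)/(18*(1 + 18)))/j = ((1/18)*(1 - 72 - 4*324)/19)/j = ((1/18)*(1/19)*(1 - 72 - 1296))/j = ((1/18)*(1/19)*(-1367))/j = -1367/(342*j))
y(126)/x(132, 59) = 4/((-1367/342/132)) = 4/((-1367/342*1/132)) = 4/(-1367/45144) = 4*(-45144/1367) = -180576/1367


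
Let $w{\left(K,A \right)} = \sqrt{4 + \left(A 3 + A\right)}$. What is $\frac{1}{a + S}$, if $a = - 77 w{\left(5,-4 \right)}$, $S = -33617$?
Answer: $\frac{i}{- 33617 i + 154 \sqrt{3}} \approx -2.9745 \cdot 10^{-5} + 2.3601 \cdot 10^{-7} i$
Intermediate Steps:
$w{\left(K,A \right)} = \sqrt{4 + 4 A}$ ($w{\left(K,A \right)} = \sqrt{4 + \left(3 A + A\right)} = \sqrt{4 + 4 A}$)
$a = - 154 i \sqrt{3}$ ($a = - 77 \cdot 2 \sqrt{1 - 4} = - 77 \cdot 2 \sqrt{-3} = - 77 \cdot 2 i \sqrt{3} = - 154 i \sqrt{3} \approx - 266.74 i$)
$\frac{1}{a + S} = \frac{1}{- 154 i \sqrt{3} - 33617} = \frac{1}{-33617 - 154 i \sqrt{3}}$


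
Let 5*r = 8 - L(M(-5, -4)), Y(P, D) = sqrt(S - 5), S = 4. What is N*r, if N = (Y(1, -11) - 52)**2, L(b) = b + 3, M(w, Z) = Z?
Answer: 24327/5 - 936*I/5 ≈ 4865.4 - 187.2*I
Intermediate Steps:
Y(P, D) = I (Y(P, D) = sqrt(4 - 5) = sqrt(-1) = I)
L(b) = 3 + b
N = (-52 + I)**2 (N = (I - 52)**2 = (-52 + I)**2 ≈ 2703.0 - 104.0*I)
r = 9/5 (r = (8 - (3 - 4))/5 = (8 - 1*(-1))/5 = (8 + 1)/5 = (1/5)*9 = 9/5 ≈ 1.8000)
N*r = (52 - I)**2*(9/5) = 9*(52 - I)**2/5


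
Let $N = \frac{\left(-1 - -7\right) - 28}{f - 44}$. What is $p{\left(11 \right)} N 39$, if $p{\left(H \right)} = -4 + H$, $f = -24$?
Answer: $\frac{3003}{34} \approx 88.323$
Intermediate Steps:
$N = \frac{11}{34}$ ($N = \frac{\left(-1 - -7\right) - 28}{-24 - 44} = \frac{\left(-1 + 7\right) - 28}{-68} = \left(6 - 28\right) \left(- \frac{1}{68}\right) = \left(-22\right) \left(- \frac{1}{68}\right) = \frac{11}{34} \approx 0.32353$)
$p{\left(11 \right)} N 39 = \left(-4 + 11\right) \frac{11}{34} \cdot 39 = 7 \cdot \frac{11}{34} \cdot 39 = \frac{77}{34} \cdot 39 = \frac{3003}{34}$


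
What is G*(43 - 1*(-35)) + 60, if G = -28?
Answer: -2124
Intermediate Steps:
G*(43 - 1*(-35)) + 60 = -28*(43 - 1*(-35)) + 60 = -28*(43 + 35) + 60 = -28*78 + 60 = -2184 + 60 = -2124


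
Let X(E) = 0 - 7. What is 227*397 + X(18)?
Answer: 90112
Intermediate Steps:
X(E) = -7
227*397 + X(18) = 227*397 - 7 = 90119 - 7 = 90112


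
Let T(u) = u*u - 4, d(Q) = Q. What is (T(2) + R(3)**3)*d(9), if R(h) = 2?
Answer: 72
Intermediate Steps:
T(u) = -4 + u**2 (T(u) = u**2 - 4 = -4 + u**2)
(T(2) + R(3)**3)*d(9) = ((-4 + 2**2) + 2**3)*9 = ((-4 + 4) + 8)*9 = (0 + 8)*9 = 8*9 = 72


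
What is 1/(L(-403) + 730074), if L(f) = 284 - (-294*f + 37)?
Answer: 1/611839 ≈ 1.6344e-6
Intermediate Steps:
L(f) = 247 + 294*f (L(f) = 284 - (37 - 294*f) = 284 + (-37 + 294*f) = 247 + 294*f)
1/(L(-403) + 730074) = 1/((247 + 294*(-403)) + 730074) = 1/((247 - 118482) + 730074) = 1/(-118235 + 730074) = 1/611839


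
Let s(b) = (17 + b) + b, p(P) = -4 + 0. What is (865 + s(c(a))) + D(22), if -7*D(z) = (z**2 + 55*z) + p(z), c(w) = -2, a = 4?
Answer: 4456/7 ≈ 636.57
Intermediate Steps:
p(P) = -4
D(z) = 4/7 - 55*z/7 - z**2/7 (D(z) = -((z**2 + 55*z) - 4)/7 = -(-4 + z**2 + 55*z)/7 = 4/7 - 55*z/7 - z**2/7)
s(b) = 17 + 2*b
(865 + s(c(a))) + D(22) = (865 + (17 + 2*(-2))) + (4/7 - 55/7*22 - 1/7*22**2) = (865 + (17 - 4)) + (4/7 - 1210/7 - 1/7*484) = (865 + 13) + (4/7 - 1210/7 - 484/7) = 878 - 1690/7 = 4456/7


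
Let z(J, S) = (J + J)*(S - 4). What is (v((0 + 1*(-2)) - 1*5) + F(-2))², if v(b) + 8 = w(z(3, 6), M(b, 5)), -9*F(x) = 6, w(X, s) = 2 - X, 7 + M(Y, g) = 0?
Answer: 3136/9 ≈ 348.44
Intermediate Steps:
M(Y, g) = -7 (M(Y, g) = -7 + 0 = -7)
z(J, S) = 2*J*(-4 + S) (z(J, S) = (2*J)*(-4 + S) = 2*J*(-4 + S))
F(x) = -⅔ (F(x) = -⅑*6 = -⅔)
v(b) = -18 (v(b) = -8 + (2 - 2*3*(-4 + 6)) = -8 + (2 - 2*3*2) = -8 + (2 - 1*12) = -8 + (2 - 12) = -8 - 10 = -18)
(v((0 + 1*(-2)) - 1*5) + F(-2))² = (-18 - ⅔)² = (-56/3)² = 3136/9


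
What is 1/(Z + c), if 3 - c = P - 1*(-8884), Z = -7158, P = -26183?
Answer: 1/10144 ≈ 9.8580e-5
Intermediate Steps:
c = 17302 (c = 3 - (-26183 - 1*(-8884)) = 3 - (-26183 + 8884) = 3 - 1*(-17299) = 3 + 17299 = 17302)
1/(Z + c) = 1/(-7158 + 17302) = 1/10144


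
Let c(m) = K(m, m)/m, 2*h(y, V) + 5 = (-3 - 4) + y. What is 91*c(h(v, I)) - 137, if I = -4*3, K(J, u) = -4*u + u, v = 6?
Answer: -410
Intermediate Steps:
K(J, u) = -3*u
I = -12
h(y, V) = -6 + y/2 (h(y, V) = -5/2 + ((-3 - 4) + y)/2 = -5/2 + (-7 + y)/2 = -5/2 + (-7/2 + y/2) = -6 + y/2)
c(m) = -3 (c(m) = (-3*m)/m = -3)
91*c(h(v, I)) - 137 = 91*(-3) - 137 = -273 - 137 = -410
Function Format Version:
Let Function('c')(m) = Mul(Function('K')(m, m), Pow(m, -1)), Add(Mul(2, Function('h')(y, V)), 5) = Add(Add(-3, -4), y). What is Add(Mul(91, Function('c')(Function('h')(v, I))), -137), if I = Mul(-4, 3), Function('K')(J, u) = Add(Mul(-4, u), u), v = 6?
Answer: -410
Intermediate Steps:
Function('K')(J, u) = Mul(-3, u)
I = -12
Function('h')(y, V) = Add(-6, Mul(Rational(1, 2), y)) (Function('h')(y, V) = Add(Rational(-5, 2), Mul(Rational(1, 2), Add(Add(-3, -4), y))) = Add(Rational(-5, 2), Mul(Rational(1, 2), Add(-7, y))) = Add(Rational(-5, 2), Add(Rational(-7, 2), Mul(Rational(1, 2), y))) = Add(-6, Mul(Rational(1, 2), y)))
Function('c')(m) = -3 (Function('c')(m) = Mul(Mul(-3, m), Pow(m, -1)) = -3)
Add(Mul(91, Function('c')(Function('h')(v, I))), -137) = Add(Mul(91, -3), -137) = Add(-273, -137) = -410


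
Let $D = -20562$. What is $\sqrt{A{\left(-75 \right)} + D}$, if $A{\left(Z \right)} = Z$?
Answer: $3 i \sqrt{2293} \approx 143.66 i$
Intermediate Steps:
$\sqrt{A{\left(-75 \right)} + D} = \sqrt{-75 - 20562} = \sqrt{-20637} = 3 i \sqrt{2293}$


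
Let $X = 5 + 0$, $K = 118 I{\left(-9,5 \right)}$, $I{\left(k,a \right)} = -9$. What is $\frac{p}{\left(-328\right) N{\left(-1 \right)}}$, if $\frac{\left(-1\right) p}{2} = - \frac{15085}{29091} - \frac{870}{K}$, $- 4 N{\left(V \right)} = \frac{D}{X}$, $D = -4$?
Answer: $\frac{1290125}{140742258} \approx 0.0091666$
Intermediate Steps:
$K = -1062$ ($K = 118 \left(-9\right) = -1062$)
$X = 5$
$N{\left(V \right)} = \frac{1}{5}$ ($N{\left(V \right)} = - \frac{\left(-4\right) \frac{1}{5}}{4} = \left(- \frac{1}{4}\right) \left(- \frac{4}{5}\right) = \frac{1}{5}$)
$p = - \frac{1032100}{1716369}$ ($p = - 2 \left(- \frac{15085}{29091} - \frac{870}{-1062}\right) = - 2 \left(\left(-15085\right) \frac{1}{29091} - - \frac{145}{177}\right) = - 2 \left(- \frac{15085}{29091} + \frac{145}{177}\right) = \left(-2\right) \frac{516050}{1716369} = - \frac{1032100}{1716369} \approx -0.60133$)
$\frac{p}{\left(-328\right) N{\left(-1 \right)}} = - \frac{1032100}{1716369 \left(\left(-328\right) \frac{1}{5}\right)} = - \frac{1032100}{1716369 \left(- \frac{328}{5}\right)} = \left(- \frac{1032100}{1716369}\right) \left(- \frac{5}{328}\right) = \frac{1290125}{140742258}$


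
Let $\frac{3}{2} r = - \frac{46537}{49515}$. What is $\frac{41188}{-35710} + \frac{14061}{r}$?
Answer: $- \frac{37295498945431}{1661836270} \approx -22442.0$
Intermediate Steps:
$r = - \frac{93074}{148545}$ ($r = \frac{2 \left(- \frac{46537}{49515}\right)}{3} = \frac{2 \left(\left(-46537\right) \frac{1}{49515}\right)}{3} = \frac{2}{3} \left(- \frac{46537}{49515}\right) = - \frac{93074}{148545} \approx -0.62657$)
$\frac{41188}{-35710} + \frac{14061}{r} = \frac{41188}{-35710} + \frac{14061}{- \frac{93074}{148545}} = 41188 \left(- \frac{1}{35710}\right) + 14061 \left(- \frac{148545}{93074}\right) = - \frac{20594}{17855} - \frac{2088691245}{93074} = - \frac{37295498945431}{1661836270}$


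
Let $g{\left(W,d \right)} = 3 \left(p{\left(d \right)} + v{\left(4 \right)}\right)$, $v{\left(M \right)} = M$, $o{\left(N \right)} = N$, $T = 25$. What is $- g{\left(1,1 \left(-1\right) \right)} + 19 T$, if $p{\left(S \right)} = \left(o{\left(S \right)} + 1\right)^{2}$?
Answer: $463$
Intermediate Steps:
$p{\left(S \right)} = \left(1 + S\right)^{2}$ ($p{\left(S \right)} = \left(S + 1\right)^{2} = \left(1 + S\right)^{2}$)
$g{\left(W,d \right)} = 12 + 3 \left(1 + d\right)^{2}$ ($g{\left(W,d \right)} = 3 \left(\left(1 + d\right)^{2} + 4\right) = 3 \left(4 + \left(1 + d\right)^{2}\right) = 12 + 3 \left(1 + d\right)^{2}$)
$- g{\left(1,1 \left(-1\right) \right)} + 19 T = - (12 + 3 \left(1 + 1 \left(-1\right)\right)^{2}) + 19 \cdot 25 = - (12 + 3 \left(1 - 1\right)^{2}) + 475 = - (12 + 3 \cdot 0^{2}) + 475 = - (12 + 3 \cdot 0) + 475 = - (12 + 0) + 475 = \left(-1\right) 12 + 475 = -12 + 475 = 463$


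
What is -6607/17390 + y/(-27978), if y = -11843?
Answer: 5274781/121634355 ≈ 0.043366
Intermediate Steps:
-6607/17390 + y/(-27978) = -6607/17390 - 11843/(-27978) = -6607*1/17390 - 11843*(-1/27978) = -6607/17390 + 11843/27978 = 5274781/121634355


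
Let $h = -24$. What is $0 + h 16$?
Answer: $-384$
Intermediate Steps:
$0 + h 16 = 0 - 384 = -384$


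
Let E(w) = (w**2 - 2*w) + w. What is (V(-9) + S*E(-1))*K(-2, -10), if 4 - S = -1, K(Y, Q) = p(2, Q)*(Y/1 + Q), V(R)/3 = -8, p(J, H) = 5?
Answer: 840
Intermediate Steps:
V(R) = -24 (V(R) = 3*(-8) = -24)
E(w) = w**2 - w
K(Y, Q) = 5*Q + 5*Y (K(Y, Q) = 5*(Y/1 + Q) = 5*(Y*1 + Q) = 5*(Y + Q) = 5*(Q + Y) = 5*Q + 5*Y)
S = 5 (S = 4 - 1*(-1) = 4 + 1 = 5)
(V(-9) + S*E(-1))*K(-2, -10) = (-24 + 5*(-(-1 - 1)))*(5*(-10) + 5*(-2)) = (-24 + 5*(-1*(-2)))*(-50 - 10) = (-24 + 5*2)*(-60) = (-24 + 10)*(-60) = -14*(-60) = 840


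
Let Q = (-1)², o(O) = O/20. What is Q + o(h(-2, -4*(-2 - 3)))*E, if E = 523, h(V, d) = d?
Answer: 524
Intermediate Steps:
o(O) = O/20 (o(O) = O*(1/20) = O/20)
Q = 1
Q + o(h(-2, -4*(-2 - 3)))*E = 1 + ((-4*(-2 - 3))/20)*523 = 1 + ((-4*(-5))/20)*523 = 1 + ((1/20)*20)*523 = 1 + 1*523 = 1 + 523 = 524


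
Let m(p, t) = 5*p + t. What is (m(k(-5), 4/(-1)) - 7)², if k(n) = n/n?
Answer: 36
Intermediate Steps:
k(n) = 1
m(p, t) = t + 5*p
(m(k(-5), 4/(-1)) - 7)² = ((4/(-1) + 5*1) - 7)² = ((4*(-1) + 5) - 7)² = ((-4 + 5) - 7)² = (1 - 7)² = (-6)² = 36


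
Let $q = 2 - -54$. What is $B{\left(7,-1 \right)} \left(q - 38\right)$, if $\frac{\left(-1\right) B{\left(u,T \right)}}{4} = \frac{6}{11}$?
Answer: $- \frac{432}{11} \approx -39.273$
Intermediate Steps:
$B{\left(u,T \right)} = - \frac{24}{11}$ ($B{\left(u,T \right)} = - 4 \cdot \frac{6}{11} = - 4 \cdot 6 \cdot \frac{1}{11} = \left(-4\right) \frac{6}{11} = - \frac{24}{11}$)
$q = 56$ ($q = 2 + 54 = 56$)
$B{\left(7,-1 \right)} \left(q - 38\right) = - \frac{24 \left(56 - 38\right)}{11} = \left(- \frac{24}{11}\right) 18 = - \frac{432}{11}$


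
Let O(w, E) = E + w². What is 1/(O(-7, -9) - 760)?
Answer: -1/720 ≈ -0.0013889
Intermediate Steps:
1/(O(-7, -9) - 760) = 1/((-9 + (-7)²) - 760) = 1/((-9 + 49) - 760) = 1/(40 - 760) = 1/(-720) = -1/720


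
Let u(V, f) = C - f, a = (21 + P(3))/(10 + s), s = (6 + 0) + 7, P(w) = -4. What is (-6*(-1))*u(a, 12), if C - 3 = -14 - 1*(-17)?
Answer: -36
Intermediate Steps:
C = 6 (C = 3 + (-14 - 1*(-17)) = 3 + (-14 + 17) = 3 + 3 = 6)
s = 13 (s = 6 + 7 = 13)
a = 17/23 (a = (21 - 4)/(10 + 13) = 17/23 ≈ 0.73913)
u(V, f) = 6 - f
(-6*(-1))*u(a, 12) = (-6*(-1))*(6 - 1*12) = 6*(6 - 12) = 6*(-6) = -36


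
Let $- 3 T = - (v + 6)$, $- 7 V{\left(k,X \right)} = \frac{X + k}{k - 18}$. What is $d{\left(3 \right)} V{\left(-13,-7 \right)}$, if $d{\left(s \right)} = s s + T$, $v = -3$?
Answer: $- \frac{200}{217} \approx -0.92166$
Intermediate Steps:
$V{\left(k,X \right)} = - \frac{X + k}{7 \left(-18 + k\right)}$ ($V{\left(k,X \right)} = - \frac{\left(X + k\right) \frac{1}{k - 18}}{7} = - \frac{\left(X + k\right) \frac{1}{-18 + k}}{7} = - \frac{\frac{1}{-18 + k} \left(X + k\right)}{7} = - \frac{X + k}{7 \left(-18 + k\right)}$)
$T = 1$ ($T = - \frac{\left(-1\right) \left(-3 + 6\right)}{3} = - \frac{\left(-1\right) 3}{3} = \left(- \frac{1}{3}\right) \left(-3\right) = 1$)
$d{\left(s \right)} = 1 + s^{2}$ ($d{\left(s \right)} = s s + 1 = s^{2} + 1 = 1 + s^{2}$)
$d{\left(3 \right)} V{\left(-13,-7 \right)} = \left(1 + 3^{2}\right) \frac{\left(-1\right) \left(-7\right) - -13}{7 \left(-18 - 13\right)} = \left(1 + 9\right) \frac{7 + 13}{7 \left(-31\right)} = 10 \cdot \frac{1}{7} \left(- \frac{1}{31}\right) 20 = 10 \left(- \frac{20}{217}\right) = - \frac{200}{217}$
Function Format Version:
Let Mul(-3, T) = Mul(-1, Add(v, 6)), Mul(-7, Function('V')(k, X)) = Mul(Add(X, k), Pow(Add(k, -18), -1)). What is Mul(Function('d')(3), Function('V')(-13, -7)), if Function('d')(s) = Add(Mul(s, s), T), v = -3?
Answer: Rational(-200, 217) ≈ -0.92166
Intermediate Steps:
Function('V')(k, X) = Mul(Rational(-1, 7), Pow(Add(-18, k), -1), Add(X, k)) (Function('V')(k, X) = Mul(Rational(-1, 7), Mul(Add(X, k), Pow(Add(k, -18), -1))) = Mul(Rational(-1, 7), Mul(Add(X, k), Pow(Add(-18, k), -1))) = Mul(Rational(-1, 7), Mul(Pow(Add(-18, k), -1), Add(X, k))) = Mul(Rational(-1, 7), Pow(Add(-18, k), -1), Add(X, k)))
T = 1 (T = Mul(Rational(-1, 3), Mul(-1, Add(-3, 6))) = Mul(Rational(-1, 3), Mul(-1, 3)) = Mul(Rational(-1, 3), -3) = 1)
Function('d')(s) = Add(1, Pow(s, 2)) (Function('d')(s) = Add(Mul(s, s), 1) = Add(Pow(s, 2), 1) = Add(1, Pow(s, 2)))
Mul(Function('d')(3), Function('V')(-13, -7)) = Mul(Add(1, Pow(3, 2)), Mul(Rational(1, 7), Pow(Add(-18, -13), -1), Add(Mul(-1, -7), Mul(-1, -13)))) = Mul(Add(1, 9), Mul(Rational(1, 7), Pow(-31, -1), Add(7, 13))) = Mul(10, Mul(Rational(1, 7), Rational(-1, 31), 20)) = Mul(10, Rational(-20, 217)) = Rational(-200, 217)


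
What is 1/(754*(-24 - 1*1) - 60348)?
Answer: -1/79198 ≈ -1.2627e-5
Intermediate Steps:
1/(754*(-24 - 1*1) - 60348) = 1/(754*(-24 - 1) - 60348) = 1/(754*(-25) - 60348) = 1/(-18850 - 60348) = 1/(-79198) = -1/79198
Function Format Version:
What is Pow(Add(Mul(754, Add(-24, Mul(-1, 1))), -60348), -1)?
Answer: Rational(-1, 79198) ≈ -1.2627e-5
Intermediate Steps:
Pow(Add(Mul(754, Add(-24, Mul(-1, 1))), -60348), -1) = Pow(Add(Mul(754, Add(-24, -1)), -60348), -1) = Pow(Add(Mul(754, -25), -60348), -1) = Pow(Add(-18850, -60348), -1) = Pow(-79198, -1) = Rational(-1, 79198)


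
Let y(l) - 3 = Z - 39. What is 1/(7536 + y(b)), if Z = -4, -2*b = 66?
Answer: 1/7496 ≈ 0.00013340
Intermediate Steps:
b = -33 (b = -1/2*66 = -33)
y(l) = -40 (y(l) = 3 + (-4 - 39) = 3 - 43 = -40)
1/(7536 + y(b)) = 1/(7536 - 40) = 1/7496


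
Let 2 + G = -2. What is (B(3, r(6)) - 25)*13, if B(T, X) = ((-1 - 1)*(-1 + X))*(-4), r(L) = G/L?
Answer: -1495/3 ≈ -498.33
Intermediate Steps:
G = -4 (G = -2 - 2 = -4)
r(L) = -4/L
B(T, X) = -8 + 8*X (B(T, X) = -2*(-1 + X)*(-4) = (2 - 2*X)*(-4) = -8 + 8*X)
(B(3, r(6)) - 25)*13 = ((-8 + 8*(-4/6)) - 25)*13 = ((-8 + 8*(-4*1/6)) - 25)*13 = ((-8 + 8*(-2/3)) - 25)*13 = ((-8 - 16/3) - 25)*13 = (-40/3 - 25)*13 = -115/3*13 = -1495/3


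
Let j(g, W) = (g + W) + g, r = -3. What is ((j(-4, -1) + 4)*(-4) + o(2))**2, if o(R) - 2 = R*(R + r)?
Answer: 400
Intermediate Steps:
j(g, W) = W + 2*g (j(g, W) = (W + g) + g = W + 2*g)
o(R) = 2 + R*(-3 + R) (o(R) = 2 + R*(R - 3) = 2 + R*(-3 + R))
((j(-4, -1) + 4)*(-4) + o(2))**2 = (((-1 + 2*(-4)) + 4)*(-4) + (2 + 2**2 - 3*2))**2 = (((-1 - 8) + 4)*(-4) + (2 + 4 - 6))**2 = ((-9 + 4)*(-4) + 0)**2 = (-5*(-4) + 0)**2 = (20 + 0)**2 = 20**2 = 400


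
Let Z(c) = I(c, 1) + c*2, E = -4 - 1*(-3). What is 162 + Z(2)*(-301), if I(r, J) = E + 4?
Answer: -1945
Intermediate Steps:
E = -1 (E = -4 + 3 = -1)
I(r, J) = 3 (I(r, J) = -1 + 4 = 3)
Z(c) = 3 + 2*c (Z(c) = 3 + c*2 = 3 + 2*c)
162 + Z(2)*(-301) = 162 + (3 + 2*2)*(-301) = 162 + (3 + 4)*(-301) = 162 + 7*(-301) = 162 - 2107 = -1945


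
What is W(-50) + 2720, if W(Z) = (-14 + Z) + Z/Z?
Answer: 2657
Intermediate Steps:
W(Z) = -13 + Z (W(Z) = (-14 + Z) + 1 = -13 + Z)
W(-50) + 2720 = (-13 - 50) + 2720 = -63 + 2720 = 2657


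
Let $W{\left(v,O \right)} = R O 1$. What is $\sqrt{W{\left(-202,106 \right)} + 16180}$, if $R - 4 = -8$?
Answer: $2 \sqrt{3939} \approx 125.52$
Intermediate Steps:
$R = -4$ ($R = 4 - 8 = -4$)
$W{\left(v,O \right)} = - 4 O$ ($W{\left(v,O \right)} = - 4 O 1 = - 4 O$)
$\sqrt{W{\left(-202,106 \right)} + 16180} = \sqrt{\left(-4\right) 106 + 16180} = \sqrt{-424 + 16180} = \sqrt{15756} = 2 \sqrt{3939}$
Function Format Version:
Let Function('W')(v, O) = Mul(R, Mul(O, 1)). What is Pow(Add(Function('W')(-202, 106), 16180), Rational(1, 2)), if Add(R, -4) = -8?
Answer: Mul(2, Pow(3939, Rational(1, 2))) ≈ 125.52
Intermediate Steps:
R = -4 (R = Add(4, -8) = -4)
Function('W')(v, O) = Mul(-4, O) (Function('W')(v, O) = Mul(-4, Mul(O, 1)) = Mul(-4, O))
Pow(Add(Function('W')(-202, 106), 16180), Rational(1, 2)) = Pow(Add(Mul(-4, 106), 16180), Rational(1, 2)) = Pow(Add(-424, 16180), Rational(1, 2)) = Pow(15756, Rational(1, 2)) = Mul(2, Pow(3939, Rational(1, 2)))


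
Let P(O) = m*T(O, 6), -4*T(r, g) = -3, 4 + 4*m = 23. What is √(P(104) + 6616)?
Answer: √105913/4 ≈ 81.361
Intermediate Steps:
m = 19/4 (m = -1 + (¼)*23 = -1 + 23/4 = 19/4 ≈ 4.7500)
T(r, g) = ¾ (T(r, g) = -¼*(-3) = ¾)
P(O) = 57/16 (P(O) = (19/4)*(¾) = 57/16)
√(P(104) + 6616) = √(57/16 + 6616) = √(105913/16) = √105913/4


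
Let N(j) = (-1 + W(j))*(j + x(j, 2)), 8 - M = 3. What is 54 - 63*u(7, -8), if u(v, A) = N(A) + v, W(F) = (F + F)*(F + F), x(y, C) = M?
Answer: 47808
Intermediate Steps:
M = 5 (M = 8 - 1*3 = 8 - 3 = 5)
x(y, C) = 5
W(F) = 4*F**2 (W(F) = (2*F)*(2*F) = 4*F**2)
N(j) = (-1 + 4*j**2)*(5 + j) (N(j) = (-1 + 4*j**2)*(j + 5) = (-1 + 4*j**2)*(5 + j))
u(v, A) = -5 + v - A + 4*A**3 + 20*A**2 (u(v, A) = (-5 - A + 4*A**3 + 20*A**2) + v = -5 + v - A + 4*A**3 + 20*A**2)
54 - 63*u(7, -8) = 54 - 63*(-5 + 7 - 1*(-8) + 4*(-8)**3 + 20*(-8)**2) = 54 - 63*(-5 + 7 + 8 + 4*(-512) + 20*64) = 54 - 63*(-5 + 7 + 8 - 2048 + 1280) = 54 - 63*(-758) = 54 + 47754 = 47808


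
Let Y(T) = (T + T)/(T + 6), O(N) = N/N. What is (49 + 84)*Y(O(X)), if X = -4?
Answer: 38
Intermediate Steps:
O(N) = 1
Y(T) = 2*T/(6 + T) (Y(T) = (2*T)/(6 + T) = 2*T/(6 + T))
(49 + 84)*Y(O(X)) = (49 + 84)*(2*1/(6 + 1)) = 133*(2*1/7) = 133*(2*1*(⅐)) = 133*(2/7) = 38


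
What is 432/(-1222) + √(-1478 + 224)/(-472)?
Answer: -216/611 - I*√1254/472 ≈ -0.35352 - 0.075025*I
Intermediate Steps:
432/(-1222) + √(-1478 + 224)/(-472) = 432*(-1/1222) + √(-1254)*(-1/472) = -216/611 + (I*√1254)*(-1/472) = -216/611 - I*√1254/472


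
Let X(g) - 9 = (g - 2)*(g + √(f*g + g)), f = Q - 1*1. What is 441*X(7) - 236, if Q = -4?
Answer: 19168 + 4410*I*√7 ≈ 19168.0 + 11668.0*I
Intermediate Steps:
f = -5 (f = -4 - 1*1 = -4 - 1 = -5)
X(g) = 9 + (-2 + g)*(g + 2*√(-g)) (X(g) = 9 + (g - 2)*(g + √(-5*g + g)) = 9 + (-2 + g)*(g + √(-4*g)) = 9 + (-2 + g)*(g + 2*√(-g)))
441*X(7) - 236 = 441*(9 + 7² - 4*I*√7 - 2*7 - 2*(-7*I*√7)) - 236 = 441*(9 + 49 - 4*I*√7 - 14 - (-14)*I*√7) - 236 = 441*(9 + 49 - 4*I*√7 - 14 + 14*I*√7) - 236 = 441*(44 + 10*I*√7) - 236 = (19404 + 4410*I*√7) - 236 = 19168 + 4410*I*√7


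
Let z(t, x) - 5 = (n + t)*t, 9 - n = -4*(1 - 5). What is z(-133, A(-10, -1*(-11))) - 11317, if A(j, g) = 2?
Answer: 7308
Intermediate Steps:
n = -7 (n = 9 - (-4)*(1 - 5) = 9 - (-4)*(-4) = 9 - 1*16 = 9 - 16 = -7)
z(t, x) = 5 + t*(-7 + t) (z(t, x) = 5 + (-7 + t)*t = 5 + t*(-7 + t))
z(-133, A(-10, -1*(-11))) - 11317 = (5 + (-133)² - 7*(-133)) - 11317 = (5 + 17689 + 931) - 11317 = 18625 - 11317 = 7308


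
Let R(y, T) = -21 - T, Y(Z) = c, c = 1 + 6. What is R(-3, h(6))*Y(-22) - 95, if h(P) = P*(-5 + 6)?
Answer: -284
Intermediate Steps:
c = 7
Y(Z) = 7
h(P) = P (h(P) = P*1 = P)
R(-3, h(6))*Y(-22) - 95 = (-21 - 1*6)*7 - 95 = (-21 - 6)*7 - 95 = -27*7 - 95 = -189 - 95 = -284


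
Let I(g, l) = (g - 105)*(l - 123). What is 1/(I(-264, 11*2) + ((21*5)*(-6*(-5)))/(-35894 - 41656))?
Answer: 517/19268052 ≈ 2.6832e-5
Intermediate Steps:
I(g, l) = (-123 + l)*(-105 + g) (I(g, l) = (-105 + g)*(-123 + l) = (-123 + l)*(-105 + g))
1/(I(-264, 11*2) + ((21*5)*(-6*(-5)))/(-35894 - 41656)) = 1/((12915 - 123*(-264) - 1155*2 - 2904*2) + ((21*5)*(-6*(-5)))/(-35894 - 41656)) = 1/((12915 + 32472 - 105*22 - 264*22) + (105*30)/(-77550)) = 1/((12915 + 32472 - 2310 - 5808) + 3150*(-1/77550)) = 1/(37269 - 21/517) = 1/(19268052/517) = 517/19268052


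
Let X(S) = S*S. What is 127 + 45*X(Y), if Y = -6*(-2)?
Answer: 6607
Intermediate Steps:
Y = 12
X(S) = S**2
127 + 45*X(Y) = 127 + 45*12**2 = 127 + 45*144 = 127 + 6480 = 6607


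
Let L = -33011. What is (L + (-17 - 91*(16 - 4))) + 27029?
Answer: -7091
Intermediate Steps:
(L + (-17 - 91*(16 - 4))) + 27029 = (-33011 + (-17 - 91*(16 - 4))) + 27029 = (-33011 + (-17 - 91*12)) + 27029 = (-33011 + (-17 - 1092)) + 27029 = (-33011 - 1109) + 27029 = -34120 + 27029 = -7091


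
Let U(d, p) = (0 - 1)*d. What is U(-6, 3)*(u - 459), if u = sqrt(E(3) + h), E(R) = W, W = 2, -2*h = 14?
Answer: -2754 + 6*I*sqrt(5) ≈ -2754.0 + 13.416*I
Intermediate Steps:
h = -7 (h = -1/2*14 = -7)
U(d, p) = -d
E(R) = 2
u = I*sqrt(5) (u = sqrt(2 - 7) = sqrt(-5) = I*sqrt(5) ≈ 2.2361*I)
U(-6, 3)*(u - 459) = (-1*(-6))*(I*sqrt(5) - 459) = 6*(-459 + I*sqrt(5)) = -2754 + 6*I*sqrt(5)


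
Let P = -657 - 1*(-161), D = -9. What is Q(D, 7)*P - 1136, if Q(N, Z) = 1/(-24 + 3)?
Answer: -23360/21 ≈ -1112.4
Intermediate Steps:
P = -496 (P = -657 + 161 = -496)
Q(N, Z) = -1/21 (Q(N, Z) = 1/(-21) = -1/21)
Q(D, 7)*P - 1136 = -1/21*(-496) - 1136 = 496/21 - 1136 = -23360/21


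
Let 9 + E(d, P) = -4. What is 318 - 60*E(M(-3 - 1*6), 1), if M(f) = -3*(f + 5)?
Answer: 1098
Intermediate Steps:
M(f) = -15 - 3*f (M(f) = -3*(5 + f) = -15 - 3*f)
E(d, P) = -13 (E(d, P) = -9 - 4 = -13)
318 - 60*E(M(-3 - 1*6), 1) = 318 - 60*(-13) = 318 + 780 = 1098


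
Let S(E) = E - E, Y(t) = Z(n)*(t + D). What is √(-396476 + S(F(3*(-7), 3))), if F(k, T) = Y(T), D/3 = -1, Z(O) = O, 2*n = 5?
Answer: 2*I*√99119 ≈ 629.66*I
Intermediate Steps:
n = 5/2 (n = (½)*5 = 5/2 ≈ 2.5000)
D = -3 (D = 3*(-1) = -3)
Y(t) = -15/2 + 5*t/2 (Y(t) = 5*(t - 3)/2 = 5*(-3 + t)/2 = -15/2 + 5*t/2)
F(k, T) = -15/2 + 5*T/2
S(E) = 0
√(-396476 + S(F(3*(-7), 3))) = √(-396476 + 0) = √(-396476) = 2*I*√99119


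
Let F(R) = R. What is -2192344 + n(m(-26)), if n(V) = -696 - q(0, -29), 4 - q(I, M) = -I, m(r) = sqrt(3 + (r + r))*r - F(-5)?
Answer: -2193044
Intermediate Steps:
m(r) = 5 + r*sqrt(3 + 2*r) (m(r) = sqrt(3 + (r + r))*r - 1*(-5) = sqrt(3 + 2*r)*r + 5 = r*sqrt(3 + 2*r) + 5 = 5 + r*sqrt(3 + 2*r))
q(I, M) = 4 + I (q(I, M) = 4 - (-1)*I = 4 + I)
n(V) = -700 (n(V) = -696 - (4 + 0) = -696 - 1*4 = -696 - 4 = -700)
-2192344 + n(m(-26)) = -2192344 - 700 = -2193044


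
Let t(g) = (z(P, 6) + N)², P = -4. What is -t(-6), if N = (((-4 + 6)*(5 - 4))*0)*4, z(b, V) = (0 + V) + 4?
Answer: -100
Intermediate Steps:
z(b, V) = 4 + V (z(b, V) = V + 4 = 4 + V)
N = 0 (N = ((2*1)*0)*4 = (2*0)*4 = 0*4 = 0)
t(g) = 100 (t(g) = ((4 + 6) + 0)² = (10 + 0)² = 10² = 100)
-t(-6) = -1*100 = -100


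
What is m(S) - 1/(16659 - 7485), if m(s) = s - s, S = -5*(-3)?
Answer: -1/9174 ≈ -0.00010900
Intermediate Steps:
S = 15
m(s) = 0
m(S) - 1/(16659 - 7485) = 0 - 1/(16659 - 7485) = 0 - 1/9174 = -1/9174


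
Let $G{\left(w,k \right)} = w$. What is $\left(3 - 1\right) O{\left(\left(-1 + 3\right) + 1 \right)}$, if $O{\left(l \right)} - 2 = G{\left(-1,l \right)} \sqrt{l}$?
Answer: $4 - 2 \sqrt{3} \approx 0.5359$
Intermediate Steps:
$O{\left(l \right)} = 2 - \sqrt{l}$
$\left(3 - 1\right) O{\left(\left(-1 + 3\right) + 1 \right)} = \left(3 - 1\right) \left(2 - \sqrt{\left(-1 + 3\right) + 1}\right) = \left(3 + \left(-3 + 2\right)\right) \left(2 - \sqrt{2 + 1}\right) = \left(3 - 1\right) \left(2 - \sqrt{3}\right) = 2 \left(2 - \sqrt{3}\right) = 4 - 2 \sqrt{3}$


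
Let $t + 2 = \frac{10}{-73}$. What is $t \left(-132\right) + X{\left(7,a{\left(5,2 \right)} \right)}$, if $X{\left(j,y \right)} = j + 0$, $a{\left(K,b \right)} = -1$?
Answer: $\frac{21103}{73} \approx 289.08$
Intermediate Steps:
$X{\left(j,y \right)} = j$
$t = - \frac{156}{73}$ ($t = -2 + \frac{10}{-73} = -2 + 10 \left(- \frac{1}{73}\right) = -2 - \frac{10}{73} = - \frac{156}{73} \approx -2.137$)
$t \left(-132\right) + X{\left(7,a{\left(5,2 \right)} \right)} = \left(- \frac{156}{73}\right) \left(-132\right) + 7 = \frac{20592}{73} + 7 = \frac{21103}{73}$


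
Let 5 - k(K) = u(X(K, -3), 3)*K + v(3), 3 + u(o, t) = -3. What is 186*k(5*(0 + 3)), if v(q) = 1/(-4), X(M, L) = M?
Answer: 35433/2 ≈ 17717.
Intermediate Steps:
u(o, t) = -6 (u(o, t) = -3 - 3 = -6)
v(q) = -¼
k(K) = 21/4 + 6*K (k(K) = 5 - (-6*K - ¼) = 5 - (-¼ - 6*K) = 5 + (¼ + 6*K) = 21/4 + 6*K)
186*k(5*(0 + 3)) = 186*(21/4 + 6*(5*(0 + 3))) = 186*(21/4 + 6*(5*3)) = 186*(21/4 + 6*15) = 186*(21/4 + 90) = 186*(381/4) = 35433/2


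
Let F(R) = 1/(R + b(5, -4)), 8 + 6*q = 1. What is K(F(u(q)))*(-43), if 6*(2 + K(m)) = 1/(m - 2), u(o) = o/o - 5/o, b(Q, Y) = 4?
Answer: 66263/738 ≈ 89.787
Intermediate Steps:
q = -7/6 (q = -4/3 + (⅙)*1 = -4/3 + ⅙ = -7/6 ≈ -1.1667)
u(o) = 1 - 5/o
F(R) = 1/(4 + R) (F(R) = 1/(R + 4) = 1/(4 + R))
K(m) = -2 + 1/(6*(-2 + m)) (K(m) = -2 + 1/(6*(m - 2)) = -2 + 1/(6*(-2 + m)))
K(F(u(q)))*(-43) = ((25 - 12/(4 + (-5 - 7/6)/(-7/6)))/(6*(-2 + 1/(4 + (-5 - 7/6)/(-7/6)))))*(-43) = ((25 - 12/(4 - 6/7*(-37/6)))/(6*(-2 + 1/(4 - 6/7*(-37/6)))))*(-43) = ((25 - 12/(4 + 37/7))/(6*(-2 + 1/(4 + 37/7))))*(-43) = ((25 - 12/65/7)/(6*(-2 + 1/(65/7))))*(-43) = ((25 - 12*7/65)/(6*(-2 + 7/65)))*(-43) = ((25 - 84/65)/(6*(-123/65)))*(-43) = ((⅙)*(-65/123)*(1541/65))*(-43) = -1541/738*(-43) = 66263/738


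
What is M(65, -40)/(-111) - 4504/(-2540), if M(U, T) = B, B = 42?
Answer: 32772/23495 ≈ 1.3948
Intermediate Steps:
M(U, T) = 42
M(65, -40)/(-111) - 4504/(-2540) = 42/(-111) - 4504/(-2540) = 42*(-1/111) - 4504*(-1/2540) = -14/37 + 1126/635 = 32772/23495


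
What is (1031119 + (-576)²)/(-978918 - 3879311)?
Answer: -1362895/4858229 ≈ -0.28053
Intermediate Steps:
(1031119 + (-576)²)/(-978918 - 3879311) = (1031119 + 331776)/(-4858229) = 1362895*(-1/4858229) = -1362895/4858229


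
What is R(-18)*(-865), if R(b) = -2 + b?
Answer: 17300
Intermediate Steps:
R(-18)*(-865) = (-2 - 18)*(-865) = -20*(-865) = 17300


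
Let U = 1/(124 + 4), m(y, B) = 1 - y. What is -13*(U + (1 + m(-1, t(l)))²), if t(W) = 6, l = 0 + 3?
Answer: -14989/128 ≈ -117.10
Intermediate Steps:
l = 3
U = 1/128 ≈ 0.0078125
-13*(U + (1 + m(-1, t(l)))²) = -13*(1/128 + (1 + (1 - 1*(-1)))²) = -13*(1/128 + (1 + (1 + 1))²) = -13*(1/128 + (1 + 2)²) = -13*(1/128 + 3²) = -13*(1/128 + 9) = -13*1153/128 = -14989/128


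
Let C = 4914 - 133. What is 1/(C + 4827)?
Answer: 1/9608 ≈ 0.00010408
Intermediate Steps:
C = 4781
1/(C + 4827) = 1/(4781 + 4827) = 1/9608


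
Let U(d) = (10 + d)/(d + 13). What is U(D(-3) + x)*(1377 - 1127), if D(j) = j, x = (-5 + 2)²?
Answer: 4000/19 ≈ 210.53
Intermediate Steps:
x = 9 (x = (-3)² = 9)
U(d) = (10 + d)/(13 + d)
U(D(-3) + x)*(1377 - 1127) = ((10 + (-3 + 9))/(13 + (-3 + 9)))*(1377 - 1127) = ((10 + 6)/(13 + 6))*250 = (16/19)*250 = 4000/19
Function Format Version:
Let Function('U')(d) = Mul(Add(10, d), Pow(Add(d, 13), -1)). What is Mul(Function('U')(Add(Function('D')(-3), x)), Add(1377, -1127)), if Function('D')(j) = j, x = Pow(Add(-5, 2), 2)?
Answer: Rational(4000, 19) ≈ 210.53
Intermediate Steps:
x = 9 (x = Pow(-3, 2) = 9)
Function('U')(d) = Mul(Pow(Add(13, d), -1), Add(10, d)) (Function('U')(d) = Mul(Add(10, d), Pow(Add(13, d), -1)) = Mul(Pow(Add(13, d), -1), Add(10, d)))
Mul(Function('U')(Add(Function('D')(-3), x)), Add(1377, -1127)) = Mul(Mul(Pow(Add(13, Add(-3, 9)), -1), Add(10, Add(-3, 9))), Add(1377, -1127)) = Mul(Mul(Pow(Add(13, 6), -1), Add(10, 6)), 250) = Mul(Mul(Pow(19, -1), 16), 250) = Mul(Mul(Rational(1, 19), 16), 250) = Mul(Rational(16, 19), 250) = Rational(4000, 19)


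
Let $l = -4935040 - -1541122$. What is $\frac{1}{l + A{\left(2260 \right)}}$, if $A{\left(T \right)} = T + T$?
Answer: $- \frac{1}{3389398} \approx -2.9504 \cdot 10^{-7}$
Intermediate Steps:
$A{\left(T \right)} = 2 T$
$l = -3393918$ ($l = -4935040 + 1541122 = -3393918$)
$\frac{1}{l + A{\left(2260 \right)}} = \frac{1}{-3393918 + 2 \cdot 2260} = \frac{1}{-3393918 + 4520} = \frac{1}{-3389398} = - \frac{1}{3389398}$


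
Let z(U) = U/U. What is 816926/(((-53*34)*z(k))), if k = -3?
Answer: -408463/901 ≈ -453.34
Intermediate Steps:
z(U) = 1
816926/(((-53*34)*z(k))) = 816926/((-53*34*1)) = 816926/((-1802*1)) = 816926/(-1802) = 816926*(-1/1802) = -408463/901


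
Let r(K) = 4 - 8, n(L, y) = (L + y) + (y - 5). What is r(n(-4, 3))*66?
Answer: -264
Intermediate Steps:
n(L, y) = -5 + L + 2*y (n(L, y) = (L + y) + (-5 + y) = -5 + L + 2*y)
r(K) = -4
r(n(-4, 3))*66 = -4*66 = -264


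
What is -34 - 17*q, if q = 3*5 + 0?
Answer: -289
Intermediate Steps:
q = 15 (q = 15 + 0 = 15)
-34 - 17*q = -34 - 17*15 = -34 - 255 = -289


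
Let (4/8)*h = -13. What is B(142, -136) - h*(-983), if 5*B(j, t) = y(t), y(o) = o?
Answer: -127926/5 ≈ -25585.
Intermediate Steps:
B(j, t) = t/5
h = -26 (h = 2*(-13) = -26)
B(142, -136) - h*(-983) = (⅕)*(-136) - (-26)*(-983) = -136/5 - 1*25558 = -136/5 - 25558 = -127926/5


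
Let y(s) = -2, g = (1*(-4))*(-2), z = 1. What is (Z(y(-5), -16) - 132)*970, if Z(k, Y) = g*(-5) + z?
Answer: -165870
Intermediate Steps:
g = 8 (g = -4*(-2) = 8)
Z(k, Y) = -39 (Z(k, Y) = 8*(-5) + 1 = -40 + 1 = -39)
(Z(y(-5), -16) - 132)*970 = (-39 - 132)*970 = -171*970 = -165870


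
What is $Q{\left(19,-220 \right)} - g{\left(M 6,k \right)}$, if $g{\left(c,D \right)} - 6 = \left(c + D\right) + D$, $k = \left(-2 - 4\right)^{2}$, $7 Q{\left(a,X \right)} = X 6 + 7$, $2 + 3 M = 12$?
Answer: $- \frac{1999}{7} \approx -285.57$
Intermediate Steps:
$M = \frac{10}{3}$ ($M = - \frac{2}{3} + \frac{1}{3} \cdot 12 = - \frac{2}{3} + 4 = \frac{10}{3} \approx 3.3333$)
$Q{\left(a,X \right)} = 1 + \frac{6 X}{7}$ ($Q{\left(a,X \right)} = \frac{X 6 + 7}{7} = \frac{6 X + 7}{7} = \frac{7 + 6 X}{7} = 1 + \frac{6 X}{7}$)
$k = 36$ ($k = \left(-6\right)^{2} = 36$)
$g{\left(c,D \right)} = 6 + c + 2 D$ ($g{\left(c,D \right)} = 6 + \left(\left(c + D\right) + D\right) = 6 + \left(\left(D + c\right) + D\right) = 6 + \left(c + 2 D\right) = 6 + c + 2 D$)
$Q{\left(19,-220 \right)} - g{\left(M 6,k \right)} = \left(1 + \frac{6}{7} \left(-220\right)\right) - \left(6 + \frac{10}{3} \cdot 6 + 2 \cdot 36\right) = \left(1 - \frac{1320}{7}\right) - \left(6 + 20 + 72\right) = - \frac{1313}{7} - 98 = - \frac{1999}{7}$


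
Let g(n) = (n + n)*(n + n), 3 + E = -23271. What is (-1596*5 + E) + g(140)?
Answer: 47146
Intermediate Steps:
E = -23274 (E = -3 - 23271 = -23274)
g(n) = 4*n**2 (g(n) = (2*n)*(2*n) = 4*n**2)
(-1596*5 + E) + g(140) = (-1596*5 - 23274) + 4*140**2 = (-7980 - 23274) + 4*19600 = -31254 + 78400 = 47146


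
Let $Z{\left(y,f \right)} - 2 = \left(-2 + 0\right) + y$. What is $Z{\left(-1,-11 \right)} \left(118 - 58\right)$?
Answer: $-60$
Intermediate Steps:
$Z{\left(y,f \right)} = y$ ($Z{\left(y,f \right)} = 2 + \left(\left(-2 + 0\right) + y\right) = 2 + \left(-2 + y\right) = y$)
$Z{\left(-1,-11 \right)} \left(118 - 58\right) = - (118 - 58) = \left(-1\right) 60 = -60$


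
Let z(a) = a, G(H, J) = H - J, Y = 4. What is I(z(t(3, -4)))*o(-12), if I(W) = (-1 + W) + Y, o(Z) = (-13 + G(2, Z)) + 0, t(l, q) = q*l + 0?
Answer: -9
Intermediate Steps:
t(l, q) = l*q (t(l, q) = l*q + 0 = l*q)
o(Z) = -11 - Z (o(Z) = (-13 + (2 - Z)) + 0 = (-11 - Z) + 0 = -11 - Z)
I(W) = 3 + W (I(W) = (-1 + W) + 4 = 3 + W)
I(z(t(3, -4)))*o(-12) = (3 + 3*(-4))*(-11 - 1*(-12)) = (3 - 12)*(-11 + 12) = -9*1 = -9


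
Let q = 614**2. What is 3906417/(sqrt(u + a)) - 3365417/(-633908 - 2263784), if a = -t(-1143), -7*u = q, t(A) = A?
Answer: 3365417/2897692 - 3906417*I*sqrt(2582965)/368995 ≈ 1.1614 - 17014.0*I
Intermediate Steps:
q = 376996
u = -376996/7 (u = -1/7*376996 = -376996/7 ≈ -53857.)
a = 1143 (a = -1*(-1143) = 1143)
3906417/(sqrt(u + a)) - 3365417/(-633908 - 2263784) = 3906417/(sqrt(-376996/7 + 1143)) - 3365417/(-633908 - 2263784) = 3906417/(sqrt(-368995/7)) - 3365417/(-2897692) = 3906417/((I*sqrt(2582965)/7)) - 3365417*(-1/2897692) = 3906417*(-I*sqrt(2582965)/368995) + 3365417/2897692 = -3906417*I*sqrt(2582965)/368995 + 3365417/2897692 = 3365417/2897692 - 3906417*I*sqrt(2582965)/368995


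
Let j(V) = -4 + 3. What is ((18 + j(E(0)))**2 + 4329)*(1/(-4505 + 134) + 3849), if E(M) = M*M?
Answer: 77693130404/4371 ≈ 1.7775e+7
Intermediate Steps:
E(M) = M**2
j(V) = -1
((18 + j(E(0)))**2 + 4329)*(1/(-4505 + 134) + 3849) = ((18 - 1)**2 + 4329)*(1/(-4505 + 134) + 3849) = (17**2 + 4329)*(1/(-4371) + 3849) = (289 + 4329)*(-1/4371 + 3849) = 4618*(16823978/4371) = 77693130404/4371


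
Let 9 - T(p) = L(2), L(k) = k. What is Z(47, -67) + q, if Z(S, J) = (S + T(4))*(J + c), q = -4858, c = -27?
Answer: -9934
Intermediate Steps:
T(p) = 7 (T(p) = 9 - 1*2 = 9 - 2 = 7)
Z(S, J) = (-27 + J)*(7 + S) (Z(S, J) = (S + 7)*(J - 27) = (7 + S)*(-27 + J) = (-27 + J)*(7 + S))
Z(47, -67) + q = (-189 - 27*47 + 7*(-67) - 67*47) - 4858 = (-189 - 1269 - 469 - 3149) - 4858 = -5076 - 4858 = -9934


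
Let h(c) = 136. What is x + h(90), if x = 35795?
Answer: 35931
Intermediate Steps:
x + h(90) = 35795 + 136 = 35931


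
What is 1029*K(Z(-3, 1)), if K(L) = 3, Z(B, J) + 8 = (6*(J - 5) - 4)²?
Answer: 3087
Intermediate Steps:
Z(B, J) = -8 + (-34 + 6*J)² (Z(B, J) = -8 + (6*(J - 5) - 4)² = -8 + (6*(-5 + J) - 4)² = -8 + ((-30 + 6*J) - 4)² = -8 + (-34 + 6*J)²)
1029*K(Z(-3, 1)) = 1029*3 = 3087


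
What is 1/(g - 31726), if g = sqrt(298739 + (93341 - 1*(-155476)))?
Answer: -15863/502995760 - sqrt(136889)/502995760 ≈ -3.2273e-5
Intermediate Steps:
g = 2*sqrt(136889) (g = sqrt(298739 + (93341 + 155476)) = sqrt(298739 + 248817) = sqrt(547556) = 2*sqrt(136889) ≈ 739.97)
1/(g - 31726) = 1/(2*sqrt(136889) - 31726) = 1/(-31726 + 2*sqrt(136889))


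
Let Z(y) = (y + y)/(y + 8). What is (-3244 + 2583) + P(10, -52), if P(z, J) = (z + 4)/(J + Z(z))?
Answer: -151432/229 ≈ -661.28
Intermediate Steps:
Z(y) = 2*y/(8 + y) (Z(y) = (2*y)/(8 + y) = 2*y/(8 + y))
P(z, J) = (4 + z)/(J + 2*z/(8 + z)) (P(z, J) = (z + 4)/(J + 2*z/(8 + z)) = (4 + z)/(J + 2*z/(8 + z)))
(-3244 + 2583) + P(10, -52) = (-3244 + 2583) + (4 + 10)*(8 + 10)/(2*10 - 52*(8 + 10)) = -661 + 14*18/(20 - 52*18) = -661 + 14*18/(20 - 936) = -661 + 14*18/(-916) = -661 - 1/916*14*18 = -661 - 63/229 = -151432/229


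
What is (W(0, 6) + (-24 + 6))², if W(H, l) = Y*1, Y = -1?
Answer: 361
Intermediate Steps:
W(H, l) = -1 (W(H, l) = -1*1 = -1)
(W(0, 6) + (-24 + 6))² = (-1 + (-24 + 6))² = (-1 - 18)² = (-19)² = 361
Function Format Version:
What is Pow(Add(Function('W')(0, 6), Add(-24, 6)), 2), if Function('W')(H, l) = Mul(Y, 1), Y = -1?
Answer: 361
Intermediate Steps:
Function('W')(H, l) = -1 (Function('W')(H, l) = Mul(-1, 1) = -1)
Pow(Add(Function('W')(0, 6), Add(-24, 6)), 2) = Pow(Add(-1, Add(-24, 6)), 2) = Pow(Add(-1, -18), 2) = Pow(-19, 2) = 361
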